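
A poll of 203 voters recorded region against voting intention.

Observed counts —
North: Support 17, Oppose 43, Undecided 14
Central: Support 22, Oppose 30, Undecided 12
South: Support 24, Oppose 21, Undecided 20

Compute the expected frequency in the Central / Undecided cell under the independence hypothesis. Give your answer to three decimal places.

14.502

Row total (Central) = 64; column total (Undecided) = 46; grand total N = 203.
Expected count = (row total × column total) / N = 64 × 46 / 203 = 14.502.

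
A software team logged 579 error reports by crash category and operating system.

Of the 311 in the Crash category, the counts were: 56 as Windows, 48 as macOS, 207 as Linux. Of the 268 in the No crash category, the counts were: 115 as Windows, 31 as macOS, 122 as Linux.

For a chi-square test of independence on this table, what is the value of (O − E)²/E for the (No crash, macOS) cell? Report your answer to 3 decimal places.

0.847

Row total (No crash) = 268; column total (macOS) = 79; N = 579.
Expected count E = 268 × 79 / 579 = 36.56649.
Contribution = (O − E)²/E = (31 − 36.56649)² / 36.56649 = 0.847.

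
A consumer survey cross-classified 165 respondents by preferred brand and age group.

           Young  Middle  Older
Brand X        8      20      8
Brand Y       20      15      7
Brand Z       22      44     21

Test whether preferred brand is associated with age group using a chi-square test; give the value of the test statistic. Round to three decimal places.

8.255

Row totals: 36, 42, 87. Column totals: 50, 79, 36. Grand total N = 165.
Expected counts (row total × column total / N):
  Brand X, Young: 36×50/165 = 10.9091
  Brand X, Middle: 36×79/165 = 17.2364
  Brand X, Older: 36×36/165 = 7.8545
  Brand Y, Young: 42×50/165 = 12.7273
  Brand Y, Middle: 42×79/165 = 20.1091
  Brand Y, Older: 42×36/165 = 9.1636
  Brand Z, Young: 87×50/165 = 26.3636
  Brand Z, Middle: 87×79/165 = 41.6545
  Brand Z, Older: 87×36/165 = 18.9818
Contributions (O − E)²/E:
  (8 − 10.9091)²/10.9091 = 0.7758
  (20 − 17.2364)²/17.2364 = 0.4431
  (8 − 7.8545)²/7.8545 = 0.0027
  (20 − 12.7273)²/12.7273 = 4.1558
  (15 − 20.1091)²/20.1091 = 1.2981
  (7 − 9.1636)²/9.1636 = 0.5108
  (22 − 26.3636)²/26.3636 = 0.7222
  (44 − 41.6545)²/41.6545 = 0.1321
  (21 − 18.9818)²/18.9818 = 0.2146
χ² = 0.7758 + 0.4431 + 0.0027 + 4.1558 + 1.2981 + 0.5108 + 0.7222 + 0.1321 + 0.2146 = 8.255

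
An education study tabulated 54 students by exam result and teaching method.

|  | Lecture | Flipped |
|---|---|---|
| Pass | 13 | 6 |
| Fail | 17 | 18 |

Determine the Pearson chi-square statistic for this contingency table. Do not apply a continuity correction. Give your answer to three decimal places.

Row totals: 19, 35. Column totals: 30, 24. Grand total N = 54.
Expected counts (row total × column total / N):
  Pass, Lecture: 19×30/54 = 10.5556
  Pass, Flipped: 19×24/54 = 8.4444
  Fail, Lecture: 35×30/54 = 19.4444
  Fail, Flipped: 35×24/54 = 15.5556
Contributions (O − E)²/E:
  (13 − 10.5556)²/10.5556 = 0.5661
  (6 − 8.4444)²/8.4444 = 0.7076
  (17 − 19.4444)²/19.4444 = 0.3073
  (18 − 15.5556)²/15.5556 = 0.3841
χ² = 0.5661 + 0.7076 + 0.3073 + 0.3841 = 1.965

1.965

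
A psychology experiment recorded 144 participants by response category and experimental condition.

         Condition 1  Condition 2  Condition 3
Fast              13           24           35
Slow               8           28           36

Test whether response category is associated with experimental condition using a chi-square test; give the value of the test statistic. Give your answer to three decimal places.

Row totals: 72, 72. Column totals: 21, 52, 71. Grand total N = 144.
Expected counts (row total × column total / N):
  Fast, Condition 1: 72×21/144 = 10.5000
  Fast, Condition 2: 72×52/144 = 26.0000
  Fast, Condition 3: 72×71/144 = 35.5000
  Slow, Condition 1: 72×21/144 = 10.5000
  Slow, Condition 2: 72×52/144 = 26.0000
  Slow, Condition 3: 72×71/144 = 35.5000
Contributions (O − E)²/E:
  (13 − 10.5000)²/10.5000 = 0.5952
  (24 − 26.0000)²/26.0000 = 0.1538
  (35 − 35.5000)²/35.5000 = 0.0070
  (8 − 10.5000)²/10.5000 = 0.5952
  (28 − 26.0000)²/26.0000 = 0.1538
  (36 − 35.5000)²/35.5000 = 0.0070
χ² = 0.5952 + 0.1538 + 0.0070 + 0.5952 + 0.1538 + 0.0070 = 1.512

1.512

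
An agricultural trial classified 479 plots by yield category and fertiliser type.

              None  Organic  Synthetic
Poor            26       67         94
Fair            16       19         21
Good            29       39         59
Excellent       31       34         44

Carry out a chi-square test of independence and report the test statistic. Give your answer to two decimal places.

12.09

Row totals: 187, 56, 127, 109. Column totals: 102, 159, 218. Grand total N = 479.
Expected counts (row total × column total / N):
  Poor, None: 187×102/479 = 39.820
  Poor, Organic: 187×159/479 = 62.073
  Poor, Synthetic: 187×218/479 = 85.106
  Fair, None: 56×102/479 = 11.925
  Fair, Organic: 56×159/479 = 18.589
  Fair, Synthetic: 56×218/479 = 25.486
  Good, None: 127×102/479 = 27.044
  Good, Organic: 127×159/479 = 42.157
  Good, Synthetic: 127×218/479 = 57.800
  Excellent, None: 109×102/479 = 23.211
  Excellent, Organic: 109×159/479 = 36.182
  Excellent, Synthetic: 109×218/479 = 49.608
Contributions (O − E)²/E:
  (26 − 39.820)²/39.820 = 4.7964
  (67 − 62.073)²/62.073 = 0.3911
  (94 − 85.106)²/85.106 = 0.9295
  (16 − 11.925)²/11.925 = 1.3925
  (19 − 18.589)²/18.589 = 0.0091
  (21 − 25.486)²/25.486 = 0.7896
  (29 − 27.044)²/27.044 = 0.1415
  (39 − 42.157)²/42.157 = 0.2364
  (59 − 57.800)²/57.800 = 0.0249
  (31 − 23.211)²/23.211 = 2.6138
  (34 − 36.182)²/36.182 = 0.1316
  (44 − 49.608)²/49.608 = 0.6340
χ² = 4.7964 + 0.3911 + 0.9295 + 1.3925 + 0.0091 + 0.7896 + 0.1415 + 0.2364 + 0.0249 + 2.6138 + 0.1316 + 0.6340 = 12.09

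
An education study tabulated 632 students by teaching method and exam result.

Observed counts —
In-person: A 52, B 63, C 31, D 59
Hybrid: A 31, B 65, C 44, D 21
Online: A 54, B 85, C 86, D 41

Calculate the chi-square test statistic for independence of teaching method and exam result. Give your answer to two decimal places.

33.62

Row totals: 205, 161, 266. Column totals: 137, 213, 161, 121. Grand total N = 632.
Expected counts (row total × column total / N):
  In-person, A: 205×137/632 = 44.438
  In-person, B: 205×213/632 = 69.090
  In-person, C: 205×161/632 = 52.223
  In-person, D: 205×121/632 = 39.248
  Hybrid, A: 161×137/632 = 34.900
  Hybrid, B: 161×213/632 = 54.261
  Hybrid, C: 161×161/632 = 41.014
  Hybrid, D: 161×121/632 = 30.824
  Online, A: 266×137/632 = 57.661
  Online, B: 266×213/632 = 89.649
  Online, C: 266×161/632 = 67.763
  Online, D: 266×121/632 = 50.927
Contributions (O − E)²/E:
  (52 − 44.438)²/44.438 = 1.2868
  (63 − 69.090)²/69.090 = 0.5368
  (31 − 52.223)²/52.223 = 8.6249
  (59 − 39.248)²/39.248 = 9.9404
  (31 − 34.900)²/34.900 = 0.4358
  (65 − 54.261)²/54.261 = 2.1254
  (44 − 41.014)²/41.014 = 0.2174
  (21 − 30.824)²/30.824 = 3.1310
  (54 − 57.661)²/57.661 = 0.2324
  (85 − 89.649)²/89.649 = 0.2411
  (86 − 67.763)²/67.763 = 4.9081
  (41 − 50.927)²/50.927 = 1.9350
χ² = 1.2868 + 0.5368 + 8.6249 + 9.9404 + 0.4358 + 2.1254 + 0.2174 + 3.1310 + 0.2324 + 0.2411 + 4.9081 + 1.9350 = 33.62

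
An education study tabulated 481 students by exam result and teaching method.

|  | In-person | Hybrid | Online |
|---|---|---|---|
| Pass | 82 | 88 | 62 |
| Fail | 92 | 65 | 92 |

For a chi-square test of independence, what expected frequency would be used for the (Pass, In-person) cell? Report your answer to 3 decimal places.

Row total (Pass) = 232; column total (In-person) = 174; grand total N = 481.
Expected count = (row total × column total) / N = 232 × 174 / 481 = 83.925.

83.925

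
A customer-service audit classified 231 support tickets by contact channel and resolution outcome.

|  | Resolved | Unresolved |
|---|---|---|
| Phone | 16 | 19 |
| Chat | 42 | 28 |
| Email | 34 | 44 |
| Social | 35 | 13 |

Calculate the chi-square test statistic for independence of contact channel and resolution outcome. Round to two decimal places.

Row totals: 35, 70, 78, 48. Column totals: 127, 104. Grand total N = 231.
Expected counts (row total × column total / N):
  Phone, Resolved: 35×127/231 = 19.242
  Phone, Unresolved: 35×104/231 = 15.758
  Chat, Resolved: 70×127/231 = 38.485
  Chat, Unresolved: 70×104/231 = 31.515
  Email, Resolved: 78×127/231 = 42.883
  Email, Unresolved: 78×104/231 = 35.117
  Social, Resolved: 48×127/231 = 26.390
  Social, Unresolved: 48×104/231 = 21.610
Contributions (O − E)²/E:
  (16 − 19.242)²/19.242 = 0.5462
  (19 − 15.758)²/15.758 = 0.6670
  (42 − 38.485)²/38.485 = 0.3210
  (28 − 31.515)²/31.515 = 0.3920
  (34 − 42.883)²/42.883 = 1.8401
  (44 − 35.117)²/35.117 = 2.2470
  (35 − 26.390)²/26.390 = 2.8091
  (13 − 21.610)²/21.610 = 3.4305
χ² = 0.5462 + 0.6670 + 0.3210 + 0.3920 + 1.8401 + 2.2470 + 2.8091 + 3.4305 = 12.25

12.25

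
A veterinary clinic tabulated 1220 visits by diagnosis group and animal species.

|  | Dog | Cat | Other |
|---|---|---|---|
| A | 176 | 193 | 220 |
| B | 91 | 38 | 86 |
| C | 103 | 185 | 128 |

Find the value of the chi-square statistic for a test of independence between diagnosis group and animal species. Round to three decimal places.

49.344

Row totals: 589, 215, 416. Column totals: 370, 416, 434. Grand total N = 1220.
Expected counts (row total × column total / N):
  A, Dog: 589×370/1220 = 178.6311
  A, Cat: 589×416/1220 = 200.8393
  A, Other: 589×434/1220 = 209.5295
  B, Dog: 215×370/1220 = 65.2049
  B, Cat: 215×416/1220 = 73.3115
  B, Other: 215×434/1220 = 76.4836
  C, Dog: 416×370/1220 = 126.1639
  C, Cat: 416×416/1220 = 141.8492
  C, Other: 416×434/1220 = 147.9869
Contributions (O − E)²/E:
  (176 − 178.6311)²/178.6311 = 0.0388
  (193 − 200.8393)²/200.8393 = 0.3060
  (220 − 209.5295)²/209.5295 = 0.5232
  (91 − 65.2049)²/65.2049 = 10.2046
  (38 − 73.3115)²/73.3115 = 17.0083
  (86 − 76.4836)²/76.4836 = 1.1841
  (103 − 126.1639)²/126.1639 = 4.2529
  (185 − 141.8492)²/141.8492 = 13.1266
  (128 − 147.9869)²/147.9869 = 2.6994
χ² = 0.0388 + 0.3060 + 0.5232 + 10.2046 + 17.0083 + 1.1841 + 4.2529 + 13.1266 + 2.6994 = 49.344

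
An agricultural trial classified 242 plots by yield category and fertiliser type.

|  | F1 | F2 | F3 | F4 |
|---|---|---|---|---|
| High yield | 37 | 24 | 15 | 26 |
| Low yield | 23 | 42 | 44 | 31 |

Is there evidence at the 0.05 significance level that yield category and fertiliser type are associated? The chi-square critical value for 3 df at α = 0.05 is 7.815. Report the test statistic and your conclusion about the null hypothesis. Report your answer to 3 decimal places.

17.329; reject H₀

Row totals: 102, 140. Column totals: 60, 66, 59, 57. Grand total N = 242.
Expected counts (row total × column total / N):
  High yield, F1: 102×60/242 = 25.2893
  High yield, F2: 102×66/242 = 27.8182
  High yield, F3: 102×59/242 = 24.8678
  High yield, F4: 102×57/242 = 24.0248
  Low yield, F1: 140×60/242 = 34.7107
  Low yield, F2: 140×66/242 = 38.1818
  Low yield, F3: 140×59/242 = 34.1322
  Low yield, F4: 140×57/242 = 32.9752
Contributions (O − E)²/E:
  (37 − 25.2893)²/25.2893 = 5.4229
  (24 − 27.8182)²/27.8182 = 0.5241
  (15 − 24.8678)²/24.8678 = 3.9156
  (26 − 24.0248)²/24.0248 = 0.1624
  (23 − 34.7107)²/34.7107 = 3.9510
  (42 − 38.1818)²/38.1818 = 0.3818
  (44 − 34.1322)²/34.1322 = 2.8528
  (31 − 32.9752)²/32.9752 = 0.1183
χ² = 5.4229 + 0.5241 + 3.9156 + 0.1624 + 3.9510 + 0.3818 + 2.8528 + 0.1183 = 17.329
df = (2−1)(4−1) = 3. Since 17.329 > 7.815, reject the null hypothesis of independence at α = 0.05.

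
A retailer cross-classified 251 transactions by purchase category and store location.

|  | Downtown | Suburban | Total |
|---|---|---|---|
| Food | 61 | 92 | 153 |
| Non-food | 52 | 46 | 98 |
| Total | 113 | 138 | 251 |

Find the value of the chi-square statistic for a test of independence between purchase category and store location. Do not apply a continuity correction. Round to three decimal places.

Grand total N = 251.
Expected counts (row total × column total / N):
  Food, Downtown: 153×113/251 = 68.8805
  Food, Suburban: 153×138/251 = 84.1195
  Non-food, Downtown: 98×113/251 = 44.1195
  Non-food, Suburban: 98×138/251 = 53.8805
Contributions (O − E)²/E:
  (61 − 68.8805)²/68.8805 = 0.9016
  (92 − 84.1195)²/84.1195 = 0.7383
  (52 − 44.1195)²/44.1195 = 1.4076
  (46 − 53.8805)²/53.8805 = 1.1526
χ² = 0.9016 + 0.7383 + 1.4076 + 1.1526 = 4.200

4.200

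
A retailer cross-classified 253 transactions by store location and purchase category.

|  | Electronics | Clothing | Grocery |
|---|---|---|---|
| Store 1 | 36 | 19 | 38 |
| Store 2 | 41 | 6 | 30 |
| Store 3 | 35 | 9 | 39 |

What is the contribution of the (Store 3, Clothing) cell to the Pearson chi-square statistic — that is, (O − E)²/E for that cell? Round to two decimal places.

Row total (Store 3) = 83; column total (Clothing) = 34; N = 253.
Expected count E = 83 × 34 / 253 = 11.154.
Contribution = (O − E)²/E = (9 − 11.154)² / 11.154 = 0.42.

0.42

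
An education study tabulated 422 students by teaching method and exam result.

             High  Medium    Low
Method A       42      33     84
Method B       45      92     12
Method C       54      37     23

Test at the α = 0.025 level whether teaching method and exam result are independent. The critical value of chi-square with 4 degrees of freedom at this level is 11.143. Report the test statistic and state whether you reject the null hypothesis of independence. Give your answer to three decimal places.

Row totals: 159, 149, 114. Column totals: 141, 162, 119. Grand total N = 422.
Expected counts (row total × column total / N):
  Method A, High: 159×141/422 = 53.12559
  Method A, Medium: 159×162/422 = 61.03791
  Method A, Low: 159×119/422 = 44.83649
  Method B, High: 149×141/422 = 49.78436
  Method B, Medium: 149×162/422 = 57.19905
  Method B, Low: 149×119/422 = 42.01659
  Method C, High: 114×141/422 = 38.09005
  Method C, Medium: 114×162/422 = 43.76303
  Method C, Low: 114×119/422 = 32.14692
Contributions (O − E)²/E:
  (42 − 53.12559)²/53.12559 = 2.3299
  (33 − 61.03791)²/61.03791 = 12.8793
  (84 − 44.83649)²/44.83649 = 34.2083
  (45 − 49.78436)²/49.78436 = 0.4598
  (92 − 57.19905)²/57.19905 = 21.1735
  (12 − 42.01659)²/42.01659 = 21.4438
  (54 − 38.09005)²/38.09005 = 6.6455
  (37 − 43.76303)²/43.76303 = 1.0451
  (23 − 32.14692)²/32.14692 = 2.6026
χ² = 2.3299 + 12.8793 + 34.2083 + 0.4598 + 21.1735 + 21.4438 + 6.6455 + 1.0451 + 2.6026 = 102.788
df = (3−1)(3−1) = 4. Since 102.788 > 11.143, reject the null hypothesis of independence at α = 0.025.

102.788; reject H₀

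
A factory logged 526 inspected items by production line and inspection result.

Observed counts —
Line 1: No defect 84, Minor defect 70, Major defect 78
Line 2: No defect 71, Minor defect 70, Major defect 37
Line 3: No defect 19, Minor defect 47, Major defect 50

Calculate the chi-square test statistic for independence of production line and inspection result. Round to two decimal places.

Row totals: 232, 178, 116. Column totals: 174, 187, 165. Grand total N = 526.
Expected counts (row total × column total / N):
  Line 1, No defect: 232×174/526 = 76.7452
  Line 1, Minor defect: 232×187/526 = 82.4791
  Line 1, Major defect: 232×165/526 = 72.7757
  Line 2, No defect: 178×174/526 = 58.8821
  Line 2, Minor defect: 178×187/526 = 63.2814
  Line 2, Major defect: 178×165/526 = 55.8365
  Line 3, No defect: 116×174/526 = 38.3726
  Line 3, Minor defect: 116×187/526 = 41.2395
  Line 3, Major defect: 116×165/526 = 36.3878
Contributions (O − E)²/E:
  (84 − 76.7452)²/76.7452 = 0.6858
  (70 − 82.4791)²/82.4791 = 1.8881
  (78 − 72.7757)²/72.7757 = 0.3750
  (71 − 58.8821)²/58.8821 = 2.4939
  (70 − 63.2814)²/63.2814 = 0.7133
  (37 − 55.8365)²/55.8365 = 6.3545
  (19 − 38.3726)²/38.3726 = 9.7804
  (47 − 41.2395)²/41.2395 = 0.8046
  (50 − 36.3878)²/36.3878 = 5.0921
χ² = 0.6858 + 1.8881 + 0.3750 + 2.4939 + 0.7133 + 6.3545 + 9.7804 + 0.8046 + 5.0921 = 28.19

28.19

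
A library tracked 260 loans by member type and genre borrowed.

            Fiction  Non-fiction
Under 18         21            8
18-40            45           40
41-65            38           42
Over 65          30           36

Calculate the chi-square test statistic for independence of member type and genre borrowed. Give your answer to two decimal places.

Row totals: 29, 85, 80, 66. Column totals: 134, 126. Grand total N = 260.
Expected counts (row total × column total / N):
  Under 18, Fiction: 29×134/260 = 14.946
  Under 18, Non-fiction: 29×126/260 = 14.054
  18-40, Fiction: 85×134/260 = 43.808
  18-40, Non-fiction: 85×126/260 = 41.192
  41-65, Fiction: 80×134/260 = 41.231
  41-65, Non-fiction: 80×126/260 = 38.769
  Over 65, Fiction: 66×134/260 = 34.015
  Over 65, Non-fiction: 66×126/260 = 31.985
Contributions (O − E)²/E:
  (21 − 14.946)²/14.946 = 2.4522
  (8 − 14.054)²/14.054 = 2.6079
  (45 − 43.808)²/43.808 = 0.0324
  (40 − 41.192)²/41.192 = 0.0345
  (38 − 41.231)²/41.231 = 0.2532
  (42 − 38.769)²/38.769 = 0.2693
  (30 − 34.015)²/34.015 = 0.4739
  (36 − 31.985)²/31.985 = 0.5040
χ² = 2.4522 + 2.6079 + 0.0324 + 0.0345 + 0.2532 + 0.2693 + 0.4739 + 0.5040 = 6.63

6.63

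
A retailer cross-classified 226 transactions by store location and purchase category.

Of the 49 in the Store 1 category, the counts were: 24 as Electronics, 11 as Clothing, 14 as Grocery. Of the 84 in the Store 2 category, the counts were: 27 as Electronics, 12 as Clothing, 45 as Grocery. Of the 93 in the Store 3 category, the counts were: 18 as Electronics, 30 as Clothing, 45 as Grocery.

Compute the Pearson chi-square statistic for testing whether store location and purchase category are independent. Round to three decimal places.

Row totals: 49, 84, 93. Column totals: 69, 53, 104. Grand total N = 226.
Expected counts (row total × column total / N):
  Store 1, Electronics: 49×69/226 = 14.9602
  Store 1, Clothing: 49×53/226 = 11.4912
  Store 1, Grocery: 49×104/226 = 22.5487
  Store 2, Electronics: 84×69/226 = 25.6460
  Store 2, Clothing: 84×53/226 = 19.6991
  Store 2, Grocery: 84×104/226 = 38.6549
  Store 3, Electronics: 93×69/226 = 28.3938
  Store 3, Clothing: 93×53/226 = 21.8097
  Store 3, Grocery: 93×104/226 = 42.7965
Contributions (O − E)²/E:
  (24 − 14.9602)²/14.9602 = 5.4624
  (11 − 11.4912)²/11.4912 = 0.0210
  (14 − 22.5487)²/22.5487 = 3.2410
  (27 − 25.6460)²/25.6460 = 0.0715
  (12 − 19.6991)²/19.6991 = 3.0091
  (45 − 38.6549)²/38.6549 = 1.0415
  (18 − 28.3938)²/28.3938 = 3.8047
  (30 − 21.8097)²/21.8097 = 3.0757
  (45 − 42.7965)²/42.7965 = 0.1135
χ² = 5.4624 + 0.0210 + 3.2410 + 0.0715 + 3.0091 + 1.0415 + 3.8047 + 3.0757 + 0.1135 = 19.840

19.840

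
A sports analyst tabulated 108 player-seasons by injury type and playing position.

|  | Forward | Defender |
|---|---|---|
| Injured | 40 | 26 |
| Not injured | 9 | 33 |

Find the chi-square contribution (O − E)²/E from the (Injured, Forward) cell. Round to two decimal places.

3.38

Row total (Injured) = 66; column total (Forward) = 49; N = 108.
Expected count E = 66 × 49 / 108 = 29.9444.
Contribution = (O − E)²/E = (40 − 29.9444)² / 29.9444 = 3.38.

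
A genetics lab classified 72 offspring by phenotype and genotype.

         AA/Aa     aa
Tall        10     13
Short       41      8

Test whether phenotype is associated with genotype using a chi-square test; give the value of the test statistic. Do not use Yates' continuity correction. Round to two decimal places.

Row totals: 23, 49. Column totals: 51, 21. Grand total N = 72.
Expected counts (row total × column total / N):
  Tall, AA/Aa: 23×51/72 = 16.292
  Tall, aa: 23×21/72 = 6.708
  Short, AA/Aa: 49×51/72 = 34.708
  Short, aa: 49×21/72 = 14.292
Contributions (O − E)²/E:
  (10 − 16.292)²/16.292 = 2.4300
  (13 − 6.708)²/6.708 = 5.9018
  (41 − 34.708)²/34.708 = 1.1406
  (8 − 14.292)²/14.292 = 2.7700
χ² = 2.4300 + 5.9018 + 1.1406 + 2.7700 = 12.24

12.24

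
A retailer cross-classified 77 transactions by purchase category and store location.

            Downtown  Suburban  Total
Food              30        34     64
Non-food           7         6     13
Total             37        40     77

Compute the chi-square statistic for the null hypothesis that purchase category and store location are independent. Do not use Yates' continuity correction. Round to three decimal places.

Grand total N = 77.
Expected counts (row total × column total / N):
  Food, Downtown: 64×37/77 = 30.7532
  Food, Suburban: 64×40/77 = 33.2468
  Non-food, Downtown: 13×37/77 = 6.2468
  Non-food, Suburban: 13×40/77 = 6.7532
Contributions (O − E)²/E:
  (30 − 30.7532)²/30.7532 = 0.0184
  (34 − 33.2468)²/33.2468 = 0.0171
  (7 − 6.2468)²/6.2468 = 0.0908
  (6 − 6.7532)²/6.7532 = 0.0840
χ² = 0.0184 + 0.0171 + 0.0908 + 0.0840 = 0.210

0.210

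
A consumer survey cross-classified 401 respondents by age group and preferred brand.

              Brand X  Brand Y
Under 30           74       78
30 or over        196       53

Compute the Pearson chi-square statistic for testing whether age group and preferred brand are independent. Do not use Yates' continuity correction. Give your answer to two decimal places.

38.70

Row totals: 152, 249. Column totals: 270, 131. Grand total N = 401.
Expected counts (row total × column total / N):
  Under 30, Brand X: 152×270/401 = 102.344
  Under 30, Brand Y: 152×131/401 = 49.656
  30 or over, Brand X: 249×270/401 = 167.656
  30 or over, Brand Y: 249×131/401 = 81.344
Contributions (O − E)²/E:
  (74 − 102.344)²/102.344 = 7.8498
  (78 − 49.656)²/49.656 = 16.1790
  (196 − 167.656)²/167.656 = 4.7918
  (53 − 81.344)²/81.344 = 9.8764
χ² = 7.8498 + 16.1790 + 4.7918 + 9.8764 = 38.70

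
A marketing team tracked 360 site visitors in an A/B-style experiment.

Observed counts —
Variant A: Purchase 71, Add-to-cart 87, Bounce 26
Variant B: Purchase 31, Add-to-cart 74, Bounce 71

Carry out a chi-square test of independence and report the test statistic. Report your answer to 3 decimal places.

Row totals: 184, 176. Column totals: 102, 161, 97. Grand total N = 360.
Expected counts (row total × column total / N):
  Variant A, Purchase: 184×102/360 = 52.1333
  Variant A, Add-to-cart: 184×161/360 = 82.2889
  Variant A, Bounce: 184×97/360 = 49.5778
  Variant B, Purchase: 176×102/360 = 49.8667
  Variant B, Add-to-cart: 176×161/360 = 78.7111
  Variant B, Bounce: 176×97/360 = 47.4222
Contributions (O − E)²/E:
  (71 − 52.1333)²/52.1333 = 6.8277
  (87 − 82.2889)²/82.2889 = 0.2697
  (26 − 49.5778)²/49.5778 = 11.2129
  (31 − 49.8667)²/49.8667 = 7.1381
  (74 − 78.7111)²/78.7111 = 0.2820
  (71 − 47.4222)²/47.4222 = 11.7226
χ² = 6.8277 + 0.2697 + 11.2129 + 7.1381 + 0.2820 + 11.7226 = 37.453

37.453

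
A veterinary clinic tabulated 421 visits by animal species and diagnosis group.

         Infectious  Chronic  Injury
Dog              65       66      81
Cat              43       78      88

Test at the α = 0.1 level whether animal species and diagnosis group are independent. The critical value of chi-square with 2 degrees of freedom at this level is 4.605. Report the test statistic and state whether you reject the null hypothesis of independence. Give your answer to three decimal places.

5.750; reject H₀

Row totals: 212, 209. Column totals: 108, 144, 169. Grand total N = 421.
Expected counts (row total × column total / N):
  Dog, Infectious: 212×108/421 = 54.3848
  Dog, Chronic: 212×144/421 = 72.5131
  Dog, Injury: 212×169/421 = 85.1021
  Cat, Infectious: 209×108/421 = 53.6152
  Cat, Chronic: 209×144/421 = 71.4869
  Cat, Injury: 209×169/421 = 83.8979
Contributions (O − E)²/E:
  (65 − 54.3848)²/54.3848 = 2.0719
  (66 − 72.5131)²/72.5131 = 0.5850
  (81 − 85.1021)²/85.1021 = 0.1977
  (43 − 53.6152)²/53.6152 = 2.1017
  (78 − 71.4869)²/71.4869 = 0.5934
  (88 − 83.8979)²/83.8979 = 0.2006
χ² = 2.0719 + 0.5850 + 0.1977 + 2.1017 + 0.5934 + 0.2006 = 5.750
df = (2−1)(3−1) = 2. Since 5.750 > 4.605, reject the null hypothesis of independence at α = 0.1.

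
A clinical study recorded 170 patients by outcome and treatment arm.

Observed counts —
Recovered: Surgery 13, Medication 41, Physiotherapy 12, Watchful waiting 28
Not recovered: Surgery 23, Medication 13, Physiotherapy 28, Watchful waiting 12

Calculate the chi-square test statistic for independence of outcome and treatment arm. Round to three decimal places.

28.510

Row totals: 94, 76. Column totals: 36, 54, 40, 40. Grand total N = 170.
Expected counts (row total × column total / N):
  Recovered, Surgery: 94×36/170 = 19.9059
  Recovered, Medication: 94×54/170 = 29.8588
  Recovered, Physiotherapy: 94×40/170 = 22.1176
  Recovered, Watchful waiting: 94×40/170 = 22.1176
  Not recovered, Surgery: 76×36/170 = 16.0941
  Not recovered, Medication: 76×54/170 = 24.1412
  Not recovered, Physiotherapy: 76×40/170 = 17.8824
  Not recovered, Watchful waiting: 76×40/170 = 17.8824
Contributions (O − E)²/E:
  (13 − 19.9059)²/19.9059 = 2.3958
  (41 − 29.8588)²/29.8588 = 4.1571
  (12 − 22.1176)²/22.1176 = 4.6283
  (28 − 22.1176)²/22.1176 = 1.5645
  (23 − 16.0941)²/16.0941 = 2.9633
  (13 − 24.1412)²/24.1412 = 5.1417
  (28 − 17.8824)²/17.8824 = 5.7244
  (12 − 17.8824)²/17.8824 = 1.9350
χ² = 2.3958 + 4.1571 + 4.6283 + 1.5645 + 2.9633 + 5.1417 + 5.7244 + 1.9350 = 28.510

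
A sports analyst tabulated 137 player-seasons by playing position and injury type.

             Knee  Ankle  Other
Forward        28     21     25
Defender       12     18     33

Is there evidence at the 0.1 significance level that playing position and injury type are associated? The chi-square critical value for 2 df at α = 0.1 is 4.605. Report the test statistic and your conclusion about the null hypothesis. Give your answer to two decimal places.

Row totals: 74, 63. Column totals: 40, 39, 58. Grand total N = 137.
Expected counts (row total × column total / N):
  Forward, Knee: 74×40/137 = 21.6058
  Forward, Ankle: 74×39/137 = 21.0657
  Forward, Other: 74×58/137 = 31.3285
  Defender, Knee: 63×40/137 = 18.3942
  Defender, Ankle: 63×39/137 = 17.9343
  Defender, Other: 63×58/137 = 26.6715
Contributions (O − E)²/E:
  (28 − 21.6058)²/21.6058 = 1.8924
  (21 − 21.0657)²/21.0657 = 0.0002
  (25 − 31.3285)²/31.3285 = 1.2784
  (12 − 18.3942)²/18.3942 = 2.2228
  (18 − 17.9343)²/17.9343 = 0.0002
  (33 − 26.6715)²/26.6715 = 1.5016
χ² = 1.8924 + 0.0002 + 1.2784 + 2.2228 + 0.0002 + 1.5016 = 6.90
df = (2−1)(3−1) = 2. Since 6.90 > 4.605, reject the null hypothesis of independence at α = 0.1.

6.90; reject H₀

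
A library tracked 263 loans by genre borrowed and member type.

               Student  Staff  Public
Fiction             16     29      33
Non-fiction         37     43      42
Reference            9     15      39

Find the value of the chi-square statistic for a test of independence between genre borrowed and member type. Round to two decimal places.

Row totals: 78, 122, 63. Column totals: 62, 87, 114. Grand total N = 263.
Expected counts (row total × column total / N):
  Fiction, Student: 78×62/263 = 18.388
  Fiction, Staff: 78×87/263 = 25.802
  Fiction, Public: 78×114/263 = 33.810
  Non-fiction, Student: 122×62/263 = 28.760
  Non-fiction, Staff: 122×87/263 = 40.357
  Non-fiction, Public: 122×114/263 = 52.882
  Reference, Student: 63×62/263 = 14.852
  Reference, Staff: 63×87/263 = 20.840
  Reference, Public: 63×114/263 = 27.308
Contributions (O − E)²/E:
  (16 − 18.388)²/18.388 = 0.3101
  (29 − 25.802)²/25.802 = 0.3964
  (33 − 33.810)²/33.810 = 0.0194
  (37 − 28.760)²/28.760 = 2.3608
  (43 − 40.357)²/40.357 = 0.1731
  (42 − 52.882)²/52.882 = 2.2393
  (9 − 14.852)²/14.852 = 2.3058
  (15 − 20.840)²/20.840 = 1.6365
  (39 − 27.308)²/27.308 = 5.0060
χ² = 0.3101 + 0.3964 + 0.0194 + 2.3608 + 0.1731 + 2.2393 + 2.3058 + 1.6365 + 5.0060 = 14.45

14.45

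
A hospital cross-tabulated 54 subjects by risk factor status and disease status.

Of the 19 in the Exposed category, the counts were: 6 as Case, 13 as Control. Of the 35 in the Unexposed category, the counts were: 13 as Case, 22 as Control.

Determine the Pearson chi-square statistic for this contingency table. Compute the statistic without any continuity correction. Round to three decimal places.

0.167

Row totals: 19, 35. Column totals: 19, 35. Grand total N = 54.
Expected counts (row total × column total / N):
  Exposed, Case: 19×19/54 = 6.6852
  Exposed, Control: 19×35/54 = 12.3148
  Unexposed, Case: 35×19/54 = 12.3148
  Unexposed, Control: 35×35/54 = 22.6852
Contributions (O − E)²/E:
  (6 − 6.6852)²/6.6852 = 0.0702
  (13 − 12.3148)²/12.3148 = 0.0381
  (13 − 12.3148)²/12.3148 = 0.0381
  (22 − 22.6852)²/22.6852 = 0.0207
χ² = 0.0702 + 0.0381 + 0.0381 + 0.0207 = 0.167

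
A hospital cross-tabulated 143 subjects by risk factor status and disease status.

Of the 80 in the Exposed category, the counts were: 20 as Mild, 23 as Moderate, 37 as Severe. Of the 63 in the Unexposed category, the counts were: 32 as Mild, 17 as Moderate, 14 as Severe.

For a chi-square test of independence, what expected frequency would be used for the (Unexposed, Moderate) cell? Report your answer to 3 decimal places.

17.622

Row total (Unexposed) = 63; column total (Moderate) = 40; grand total N = 143.
Expected count = (row total × column total) / N = 63 × 40 / 143 = 17.622.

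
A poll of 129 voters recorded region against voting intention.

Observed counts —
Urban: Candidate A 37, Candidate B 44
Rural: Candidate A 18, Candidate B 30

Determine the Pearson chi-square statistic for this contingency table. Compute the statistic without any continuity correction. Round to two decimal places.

0.82

Row totals: 81, 48. Column totals: 55, 74. Grand total N = 129.
Expected counts (row total × column total / N):
  Urban, Candidate A: 81×55/129 = 34.535
  Urban, Candidate B: 81×74/129 = 46.465
  Rural, Candidate A: 48×55/129 = 20.465
  Rural, Candidate B: 48×74/129 = 27.535
Contributions (O − E)²/E:
  (37 − 34.535)²/34.535 = 0.1759
  (44 − 46.465)²/46.465 = 0.1308
  (18 − 20.465)²/20.465 = 0.2969
  (30 − 27.535)²/27.535 = 0.2207
χ² = 0.1759 + 0.1308 + 0.2969 + 0.2207 = 0.82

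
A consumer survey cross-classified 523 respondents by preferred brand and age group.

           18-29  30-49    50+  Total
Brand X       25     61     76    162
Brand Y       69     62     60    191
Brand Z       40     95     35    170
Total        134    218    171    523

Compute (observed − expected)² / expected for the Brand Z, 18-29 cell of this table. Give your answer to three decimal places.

Row total (Brand Z) = 170; column total (18-29) = 134; N = 523.
Expected count E = 170 × 134 / 523 = 43.5564.
Contribution = (O − E)²/E = (40 − 43.5564)² / 43.5564 = 0.290.

0.290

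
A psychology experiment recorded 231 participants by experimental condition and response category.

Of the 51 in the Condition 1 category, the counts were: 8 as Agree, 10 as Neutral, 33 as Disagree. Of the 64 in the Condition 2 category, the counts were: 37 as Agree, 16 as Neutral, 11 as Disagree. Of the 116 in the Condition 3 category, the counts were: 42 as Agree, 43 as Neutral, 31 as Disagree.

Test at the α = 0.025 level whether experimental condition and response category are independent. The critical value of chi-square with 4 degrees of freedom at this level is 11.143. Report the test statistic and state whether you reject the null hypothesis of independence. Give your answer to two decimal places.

39.93; reject H₀

Row totals: 51, 64, 116. Column totals: 87, 69, 75. Grand total N = 231.
Expected counts (row total × column total / N):
  Condition 1, Agree: 51×87/231 = 19.208
  Condition 1, Neutral: 51×69/231 = 15.234
  Condition 1, Disagree: 51×75/231 = 16.558
  Condition 2, Agree: 64×87/231 = 24.104
  Condition 2, Neutral: 64×69/231 = 19.117
  Condition 2, Disagree: 64×75/231 = 20.779
  Condition 3, Agree: 116×87/231 = 43.688
  Condition 3, Neutral: 116×69/231 = 34.649
  Condition 3, Disagree: 116×75/231 = 37.662
Contributions (O − E)²/E:
  (8 − 19.208)²/19.208 = 6.5399
  (10 − 15.234)²/15.234 = 1.7983
  (33 − 16.558)²/16.558 = 16.3268
  (37 − 24.104)²/24.104 = 6.8996
  (16 − 19.117)²/19.117 = 0.5082
  (11 − 20.779)²/20.779 = 4.6022
  (42 − 43.688)²/43.688 = 0.0652
  (43 − 34.649)²/34.649 = 2.0127
  (31 − 37.662)²/37.662 = 1.1784
χ² = 6.5399 + 1.7983 + 16.3268 + 6.8996 + 0.5082 + 4.6022 + 0.0652 + 2.0127 + 1.1784 = 39.93
df = (3−1)(3−1) = 4. Since 39.93 > 11.143, reject the null hypothesis of independence at α = 0.025.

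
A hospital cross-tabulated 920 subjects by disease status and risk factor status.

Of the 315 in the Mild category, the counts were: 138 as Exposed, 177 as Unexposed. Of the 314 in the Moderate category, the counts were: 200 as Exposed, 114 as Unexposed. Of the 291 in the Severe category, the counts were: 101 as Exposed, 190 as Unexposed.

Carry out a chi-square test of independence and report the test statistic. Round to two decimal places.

53.80

Row totals: 315, 314, 291. Column totals: 439, 481. Grand total N = 920.
Expected counts (row total × column total / N):
  Mild, Exposed: 315×439/920 = 150.310
  Mild, Unexposed: 315×481/920 = 164.690
  Moderate, Exposed: 314×439/920 = 149.833
  Moderate, Unexposed: 314×481/920 = 164.167
  Severe, Exposed: 291×439/920 = 138.858
  Severe, Unexposed: 291×481/920 = 152.142
Contributions (O − E)²/E:
  (138 − 150.310)²/150.310 = 1.0082
  (177 − 164.690)²/164.690 = 0.9201
  (200 − 149.833)²/149.833 = 16.7969
  (114 − 164.167)²/164.167 = 15.3303
  (101 − 138.858)²/138.858 = 10.3215
  (190 − 152.142)²/152.142 = 9.4203
χ² = 1.0082 + 0.9201 + 16.7969 + 15.3303 + 10.3215 + 9.4203 = 53.80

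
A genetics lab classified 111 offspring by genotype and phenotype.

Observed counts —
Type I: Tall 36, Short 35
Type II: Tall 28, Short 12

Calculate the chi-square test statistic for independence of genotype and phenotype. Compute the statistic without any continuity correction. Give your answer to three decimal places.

3.902

Row totals: 71, 40. Column totals: 64, 47. Grand total N = 111.
Expected counts (row total × column total / N):
  Type I, Tall: 71×64/111 = 40.9369
  Type I, Short: 71×47/111 = 30.0631
  Type II, Tall: 40×64/111 = 23.0631
  Type II, Short: 40×47/111 = 16.9369
Contributions (O − E)²/E:
  (36 − 40.9369)²/40.9369 = 0.5954
  (35 − 30.0631)²/30.0631 = 0.8107
  (28 − 23.0631)²/23.0631 = 1.0568
  (12 − 16.9369)²/16.9369 = 1.4390
χ² = 0.5954 + 0.8107 + 1.0568 + 1.4390 = 3.902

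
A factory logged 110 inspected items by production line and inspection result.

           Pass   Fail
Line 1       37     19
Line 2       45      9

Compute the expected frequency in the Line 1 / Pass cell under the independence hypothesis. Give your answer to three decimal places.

Row total (Line 1) = 56; column total (Pass) = 82; grand total N = 110.
Expected count = (row total × column total) / N = 56 × 82 / 110 = 41.745.

41.745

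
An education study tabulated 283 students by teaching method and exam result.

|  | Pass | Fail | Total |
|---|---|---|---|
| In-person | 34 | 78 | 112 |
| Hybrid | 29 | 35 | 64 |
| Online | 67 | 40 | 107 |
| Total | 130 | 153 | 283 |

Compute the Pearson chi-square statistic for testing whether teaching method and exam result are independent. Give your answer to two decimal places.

Grand total N = 283.
Expected counts (row total × column total / N):
  In-person, Pass: 112×130/283 = 51.449
  In-person, Fail: 112×153/283 = 60.551
  Hybrid, Pass: 64×130/283 = 29.399
  Hybrid, Fail: 64×153/283 = 34.601
  Online, Pass: 107×130/283 = 49.152
  Online, Fail: 107×153/283 = 57.848
Contributions (O − E)²/E:
  (34 − 51.449)²/51.449 = 5.9179
  (78 − 60.551)²/60.551 = 5.0283
  (29 − 29.399)²/29.399 = 0.0054
  (35 − 34.601)²/34.601 = 0.0046
  (67 − 49.152)²/49.152 = 6.4809
  (40 − 57.848)²/57.848 = 5.5067
χ² = 5.9179 + 5.0283 + 0.0054 + 0.0046 + 6.4809 + 5.5067 = 22.94

22.94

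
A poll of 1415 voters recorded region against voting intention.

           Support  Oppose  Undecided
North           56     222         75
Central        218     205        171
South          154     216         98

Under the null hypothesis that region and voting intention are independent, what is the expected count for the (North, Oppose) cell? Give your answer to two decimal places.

160.41

Row total (North) = 353; column total (Oppose) = 643; grand total N = 1415.
Expected count = (row total × column total) / N = 353 × 643 / 1415 = 160.41.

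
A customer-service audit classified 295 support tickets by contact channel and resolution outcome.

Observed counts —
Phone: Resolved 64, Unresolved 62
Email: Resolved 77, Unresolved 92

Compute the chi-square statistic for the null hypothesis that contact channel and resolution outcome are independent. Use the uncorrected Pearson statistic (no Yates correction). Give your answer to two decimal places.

0.79

Row totals: 126, 169. Column totals: 141, 154. Grand total N = 295.
Expected counts (row total × column total / N):
  Phone, Resolved: 126×141/295 = 60.224
  Phone, Unresolved: 126×154/295 = 65.776
  Email, Resolved: 169×141/295 = 80.776
  Email, Unresolved: 169×154/295 = 88.224
Contributions (O − E)²/E:
  (64 − 60.224)²/60.224 = 0.2368
  (62 − 65.776)²/65.776 = 0.2168
  (77 − 80.776)²/80.776 = 0.1765
  (92 − 88.224)²/88.224 = 0.1616
χ² = 0.2368 + 0.2168 + 0.1765 + 0.1616 = 0.79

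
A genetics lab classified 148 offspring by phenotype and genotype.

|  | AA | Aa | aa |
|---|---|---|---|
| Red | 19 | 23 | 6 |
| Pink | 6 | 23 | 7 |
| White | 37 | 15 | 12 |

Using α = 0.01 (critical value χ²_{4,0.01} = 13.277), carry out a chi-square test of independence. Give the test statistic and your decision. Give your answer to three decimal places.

20.140; reject H₀

Row totals: 48, 36, 64. Column totals: 62, 61, 25. Grand total N = 148.
Expected counts (row total × column total / N):
  Red, AA: 48×62/148 = 20.1081
  Red, Aa: 48×61/148 = 19.7838
  Red, aa: 48×25/148 = 8.1081
  Pink, AA: 36×62/148 = 15.0811
  Pink, Aa: 36×61/148 = 14.8378
  Pink, aa: 36×25/148 = 6.0811
  White, AA: 64×62/148 = 26.8108
  White, Aa: 64×61/148 = 26.3784
  White, aa: 64×25/148 = 10.8108
Contributions (O − E)²/E:
  (19 − 20.1081)²/20.1081 = 0.0611
  (23 − 19.7838)²/19.7838 = 0.5228
  (6 − 8.1081)²/8.1081 = 0.5481
  (6 − 15.0811)²/15.0811 = 5.4682
  (23 − 14.8378)²/14.8378 = 4.4900
  (7 − 6.0811)²/6.0811 = 0.1389
  (37 − 26.8108)²/26.8108 = 3.8723
  (15 − 26.3784)²/26.3784 = 4.9081
  (12 − 10.8108)²/10.8108 = 0.1308
χ² = 0.0611 + 0.5228 + 0.5481 + 5.4682 + 4.4900 + 0.1389 + 3.8723 + 4.9081 + 0.1308 = 20.140
df = (3−1)(3−1) = 4. Since 20.140 > 13.277, reject the null hypothesis of independence at α = 0.01.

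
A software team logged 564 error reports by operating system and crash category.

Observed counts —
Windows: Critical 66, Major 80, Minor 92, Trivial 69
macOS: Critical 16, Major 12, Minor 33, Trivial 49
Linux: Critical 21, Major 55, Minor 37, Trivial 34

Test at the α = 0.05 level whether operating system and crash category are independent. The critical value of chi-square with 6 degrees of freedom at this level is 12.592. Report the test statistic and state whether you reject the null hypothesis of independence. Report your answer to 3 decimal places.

37.413; reject H₀

Row totals: 307, 110, 147. Column totals: 103, 147, 162, 152. Grand total N = 564.
Expected counts (row total × column total / N):
  Windows, Critical: 307×103/564 = 56.0656
  Windows, Major: 307×147/564 = 80.0160
  Windows, Minor: 307×162/564 = 88.1809
  Windows, Trivial: 307×152/564 = 82.7376
  macOS, Critical: 110×103/564 = 20.0887
  macOS, Major: 110×147/564 = 28.6702
  macOS, Minor: 110×162/564 = 31.5957
  macOS, Trivial: 110×152/564 = 29.6454
  Linux, Critical: 147×103/564 = 26.8457
  Linux, Major: 147×147/564 = 38.3138
  Linux, Minor: 147×162/564 = 42.2234
  Linux, Trivial: 147×152/564 = 39.6170
Contributions (O − E)²/E:
  (66 − 56.0656)²/56.0656 = 1.7603
  (80 − 80.0160)²/80.0160 = 0.0000
  (92 − 88.1809)²/88.1809 = 0.1654
  (69 − 82.7376)²/82.7376 = 2.2810
  (16 − 20.0887)²/20.0887 = 0.8322
  (12 − 28.6702)²/28.6702 = 9.6928
  (33 − 31.5957)²/31.5957 = 0.0624
  (49 − 29.6454)²/29.6454 = 12.6360
  (21 − 26.8457)²/26.8457 = 1.2729
  (55 − 38.3138)²/38.3138 = 7.2671
  (37 − 42.2234)²/42.2234 = 0.6462
  (34 − 39.6170)²/39.6170 = 0.7964
χ² = 1.7603 + 0.0000 + 0.1654 + 2.2810 + 0.8322 + 9.6928 + 0.0624 + 12.6360 + 1.2729 + 7.2671 + 0.6462 + 0.7964 = 37.413
df = (3−1)(4−1) = 6. Since 37.413 > 12.592, reject the null hypothesis of independence at α = 0.05.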